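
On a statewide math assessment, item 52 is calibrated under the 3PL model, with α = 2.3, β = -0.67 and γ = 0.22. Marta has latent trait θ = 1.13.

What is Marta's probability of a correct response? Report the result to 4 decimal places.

0.9878

P(θ) = γ + (1 − γ) · 1 / (1 + exp(−α(θ − β)))
Exponent: 2.3 × (1.13 − (-0.67)) = 4.1400
1/(1 + e^{-4.1400}) = 0.9843
P = 0.22 + 0.78 × 0.9843 = 0.9878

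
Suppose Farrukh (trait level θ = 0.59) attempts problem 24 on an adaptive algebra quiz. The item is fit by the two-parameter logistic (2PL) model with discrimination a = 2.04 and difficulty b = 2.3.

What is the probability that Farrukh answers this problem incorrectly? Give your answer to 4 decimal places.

P(θ) = 1 / (1 + exp(−a(θ − b)))
Exponent: 2.04 × (0.59 − 2.3) = -3.4884
1/(1 + e^{3.4884}) = 0.0296
P(incorrect) = 1 − 0.0296 = 0.9704

0.9704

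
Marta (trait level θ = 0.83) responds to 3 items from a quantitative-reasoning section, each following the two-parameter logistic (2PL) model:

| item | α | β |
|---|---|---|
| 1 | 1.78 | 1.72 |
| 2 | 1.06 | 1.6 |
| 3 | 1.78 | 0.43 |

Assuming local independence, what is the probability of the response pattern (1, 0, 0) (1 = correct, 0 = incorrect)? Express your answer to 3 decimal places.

0.039

P(θ) = 1 / (1 + exp(−α(θ − β)))
P_1 = 1/(1+e^{1.5842}) = 0.1702
P_2 = 1/(1+e^{0.8162}) = 0.3066
P_3 = 1/(1+e^{-0.7120}) = 0.6708
L = P_1 × (1−P_2) × (1−P_3) = 0.1702 × 0.6934 × 0.3292 = 0.03885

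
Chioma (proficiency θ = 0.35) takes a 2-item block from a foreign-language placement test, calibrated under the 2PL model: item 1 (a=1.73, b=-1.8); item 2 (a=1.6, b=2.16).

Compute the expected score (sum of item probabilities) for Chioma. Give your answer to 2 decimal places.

P(θ) = 1 / (1 + exp(−a(θ − b)))
P_1 = 1/(1+e^{-3.7195}) = 0.9763
P_2 = 1/(1+e^{2.8960}) = 0.0524
E[score] = 0.9763 + 0.0524 = 1.0287

1.03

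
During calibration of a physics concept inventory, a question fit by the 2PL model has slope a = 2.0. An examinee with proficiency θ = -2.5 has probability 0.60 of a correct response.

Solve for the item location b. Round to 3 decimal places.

-2.703

P(θ) = 1 / (1 + exp(−a(θ − b)))
logit(0.60) = ln(0.60/0.40) = 0.4055
b = θ − logit/(a) = -2.5 − 0.4055/2.0000 = -2.7027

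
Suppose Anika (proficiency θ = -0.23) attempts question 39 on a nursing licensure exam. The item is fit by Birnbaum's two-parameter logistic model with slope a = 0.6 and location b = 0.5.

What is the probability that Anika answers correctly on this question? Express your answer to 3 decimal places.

P(θ) = 1 / (1 + exp(−a(θ − b)))
Exponent: 0.6 × (-0.23 − 0.5) = -0.4380
1/(1 + e^{0.4380}) = 0.3922

0.392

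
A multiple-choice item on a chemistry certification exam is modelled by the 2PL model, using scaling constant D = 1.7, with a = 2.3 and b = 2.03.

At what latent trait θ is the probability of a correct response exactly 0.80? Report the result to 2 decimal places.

2.38

P(θ) = 1 / (1 + exp(−D·a(θ − b)))
logit = ln(0.8000/0.2000) = 1.3863
θ = b + logit/(1.7·a) = 2.03 + 1.3863/3.9100 = 2.3846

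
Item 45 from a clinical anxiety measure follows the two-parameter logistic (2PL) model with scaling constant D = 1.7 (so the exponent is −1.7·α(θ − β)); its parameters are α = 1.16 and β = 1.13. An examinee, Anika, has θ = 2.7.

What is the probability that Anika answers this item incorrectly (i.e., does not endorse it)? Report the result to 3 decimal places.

P(θ) = 1 / (1 + exp(−D·α(θ − β)))
Exponent: 1.7 × 1.16 × (2.7 − 1.13) = 3.0960
1/(1 + e^{-3.0960}) = 0.9567
P = 0.9567
P(incorrect) = 1 − 0.9567 = 0.0433

0.043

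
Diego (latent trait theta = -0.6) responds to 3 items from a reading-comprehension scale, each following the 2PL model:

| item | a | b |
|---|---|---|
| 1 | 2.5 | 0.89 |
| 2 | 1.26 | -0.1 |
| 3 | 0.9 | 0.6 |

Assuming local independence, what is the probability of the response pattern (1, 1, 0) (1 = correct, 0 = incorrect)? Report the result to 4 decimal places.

0.0061

P(theta) = 1 / (1 + exp(−a(theta − b)))
P_1 = 1/(1+e^{3.7250}) = 0.0235
P_2 = 1/(1+e^{0.6300}) = 0.3475
P_3 = 1/(1+e^{1.0800}) = 0.2535
L = P_1 × P_2 × (1−P_3) = 0.0235 × 0.3475 × 0.7465 = 0.00611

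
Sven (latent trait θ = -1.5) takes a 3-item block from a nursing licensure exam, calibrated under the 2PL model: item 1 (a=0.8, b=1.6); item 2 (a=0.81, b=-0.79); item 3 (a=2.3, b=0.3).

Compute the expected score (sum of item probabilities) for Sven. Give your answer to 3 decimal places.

P(θ) = 1 / (1 + exp(−a(θ − b)))
P_1 = 1/(1+e^{2.4800}) = 0.0773
P_2 = 1/(1+e^{0.5751}) = 0.3601
P_3 = 1/(1+e^{4.1400}) = 0.0157
E[score] = 0.0773 + 0.3601 + 0.0157 = 0.4530

0.453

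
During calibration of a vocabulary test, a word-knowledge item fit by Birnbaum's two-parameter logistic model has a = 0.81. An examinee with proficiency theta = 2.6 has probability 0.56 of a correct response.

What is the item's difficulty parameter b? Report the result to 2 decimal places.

P(theta) = 1 / (1 + exp(−a(theta − b)))
logit(0.56) = ln(0.56/0.44) = 0.2412
b = theta − logit/(a) = 2.6 − 0.2412/0.8100 = 2.3023

2.30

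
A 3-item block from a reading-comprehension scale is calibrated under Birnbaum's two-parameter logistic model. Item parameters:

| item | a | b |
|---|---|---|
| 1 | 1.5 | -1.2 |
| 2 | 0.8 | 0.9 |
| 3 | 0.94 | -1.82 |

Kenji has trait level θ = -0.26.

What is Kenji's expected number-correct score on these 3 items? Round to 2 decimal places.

1.90

P(θ) = 1 / (1 + exp(−a(θ − b)))
P_1 = 1/(1+e^{-1.4100}) = 0.8038
P_2 = 1/(1+e^{0.9280}) = 0.2833
P_3 = 1/(1+e^{-1.4664}) = 0.8125
E[score] = 0.8038 + 0.2833 + 0.8125 = 1.8996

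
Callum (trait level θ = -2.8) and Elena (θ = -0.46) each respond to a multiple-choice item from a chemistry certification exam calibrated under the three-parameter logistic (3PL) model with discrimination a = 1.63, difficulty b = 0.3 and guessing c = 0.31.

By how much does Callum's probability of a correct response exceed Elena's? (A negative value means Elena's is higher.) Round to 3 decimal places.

P(θ) = c + (1 − c) · 1 / (1 + exp(−a(θ − b)))
P(Callum) = 0.3144  [exponent -5.0530]
P(Elena) = 0.4650  [exponent -1.2388]
Difference = 0.3144 − 0.4650 = -0.1506

-0.151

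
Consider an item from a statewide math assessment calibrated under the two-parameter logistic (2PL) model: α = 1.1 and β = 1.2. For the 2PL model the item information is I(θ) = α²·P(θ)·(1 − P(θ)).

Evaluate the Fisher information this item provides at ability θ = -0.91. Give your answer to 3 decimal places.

0.099

P = 1/(1+e^{2.3210}) = 0.0894
P(1−P) = 0.0894 × 0.9106 = 0.0814
I = α² × P(1−P) = 1.1² × 0.0814 = 0.09850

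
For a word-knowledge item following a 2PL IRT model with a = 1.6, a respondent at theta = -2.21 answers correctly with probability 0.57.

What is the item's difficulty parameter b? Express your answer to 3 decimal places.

-2.386

P(theta) = 1 / (1 + exp(−a(theta − b)))
logit(0.57) = ln(0.57/0.43) = 0.2819
b = theta − logit/(a) = -2.21 − 0.2819/1.6000 = -2.3862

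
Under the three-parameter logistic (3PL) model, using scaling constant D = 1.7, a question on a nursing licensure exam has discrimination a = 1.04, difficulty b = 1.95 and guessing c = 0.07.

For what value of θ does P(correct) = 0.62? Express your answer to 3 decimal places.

2.159

P(θ) = c + (1 − c) · 1 / (1 + exp(−D·a(θ − b)))
Remove guessing floor: (0.62 − 0.07)/(1 − 0.07) = 0.5914
logit = ln(0.5914/0.4086) = 0.3697
θ = b + logit/(1.7·a) = 1.95 + 0.3697/1.7680 = 2.1591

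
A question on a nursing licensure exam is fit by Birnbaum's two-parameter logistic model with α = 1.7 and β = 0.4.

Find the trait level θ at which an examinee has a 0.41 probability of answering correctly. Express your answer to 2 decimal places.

P(θ) = 1 / (1 + exp(−α(θ − β)))
logit = ln(0.4100/0.5900) = -0.3640
θ = β + logit/(α) = 0.4 + (-0.3640)/1.7000 = 0.1859

0.19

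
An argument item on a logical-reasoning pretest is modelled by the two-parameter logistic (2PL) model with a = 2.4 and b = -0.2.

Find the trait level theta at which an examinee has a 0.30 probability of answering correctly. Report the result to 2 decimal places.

P(theta) = 1 / (1 + exp(−a(theta − b)))
logit = ln(0.3000/0.7000) = -0.8473
theta = b + logit/(a) = -0.2 + (-0.8473)/2.4000 = -0.5530

-0.55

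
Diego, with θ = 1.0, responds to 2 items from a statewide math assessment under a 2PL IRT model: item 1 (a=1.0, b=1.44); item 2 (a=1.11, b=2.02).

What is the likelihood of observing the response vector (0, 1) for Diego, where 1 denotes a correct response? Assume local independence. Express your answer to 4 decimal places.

0.1483

P(θ) = 1 / (1 + exp(−a(θ − b)))
P_1 = 1/(1+e^{0.4400}) = 0.3917
P_2 = 1/(1+e^{1.1322}) = 0.2438
L = (1−P_1) × P_2 = 0.6083 × 0.2438 = 0.14827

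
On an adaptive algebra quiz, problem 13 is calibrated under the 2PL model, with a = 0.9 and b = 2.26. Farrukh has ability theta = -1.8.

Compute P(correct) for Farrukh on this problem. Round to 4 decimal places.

0.0252

P(theta) = 1 / (1 + exp(−a(theta − b)))
Exponent: 0.9 × (-1.8 − 2.26) = -3.6540
1/(1 + e^{3.6540}) = 0.0252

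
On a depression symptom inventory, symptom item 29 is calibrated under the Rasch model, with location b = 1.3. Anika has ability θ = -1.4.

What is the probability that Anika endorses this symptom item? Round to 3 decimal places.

P(θ) = 1 / (1 + exp(−(θ − b)))
Exponent: (-1.4 − 1.3) = -2.7000
1/(1 + e^{2.7000}) = 0.0630
P = 0.0630

0.063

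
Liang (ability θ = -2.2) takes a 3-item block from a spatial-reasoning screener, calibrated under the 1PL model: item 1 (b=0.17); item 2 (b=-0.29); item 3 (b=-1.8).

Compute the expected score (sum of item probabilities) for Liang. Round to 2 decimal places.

0.62

P(θ) = 1 / (1 + exp(−(θ − b)))
P_1 = 1/(1+e^{2.3700}) = 0.0855
P_2 = 1/(1+e^{1.9100}) = 0.1290
P_3 = 1/(1+e^{0.4000}) = 0.4013
E[score] = 0.0855 + 0.1290 + 0.4013 = 0.6158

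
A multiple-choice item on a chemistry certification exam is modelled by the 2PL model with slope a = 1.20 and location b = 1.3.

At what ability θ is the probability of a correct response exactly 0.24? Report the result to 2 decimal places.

0.34

P(θ) = 1 / (1 + exp(−a(θ − b)))
logit = ln(0.2400/0.7600) = -1.1527
θ = b + logit/(a) = 1.3 + (-1.1527)/1.2000 = 0.3394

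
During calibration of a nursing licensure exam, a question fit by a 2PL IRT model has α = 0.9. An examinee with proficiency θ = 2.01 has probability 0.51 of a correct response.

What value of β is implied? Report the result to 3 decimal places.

P(θ) = 1 / (1 + exp(−α(θ − β)))
logit(0.51) = ln(0.51/0.49) = 0.0400
β = θ − logit/(α) = 2.01 − 0.0400/0.9000 = 1.9655

1.966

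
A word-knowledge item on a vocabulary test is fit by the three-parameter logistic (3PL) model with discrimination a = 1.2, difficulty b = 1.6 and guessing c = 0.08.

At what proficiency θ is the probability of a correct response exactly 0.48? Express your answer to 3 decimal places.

P(θ) = c + (1 − c) · 1 / (1 + exp(−a(θ − b)))
Remove guessing floor: (0.48 − 0.08)/(1 − 0.08) = 0.4348
logit = ln(0.4348/0.5652) = -0.2624
θ = b + logit/(a) = 1.6 + (-0.2624)/1.2000 = 1.3814

1.381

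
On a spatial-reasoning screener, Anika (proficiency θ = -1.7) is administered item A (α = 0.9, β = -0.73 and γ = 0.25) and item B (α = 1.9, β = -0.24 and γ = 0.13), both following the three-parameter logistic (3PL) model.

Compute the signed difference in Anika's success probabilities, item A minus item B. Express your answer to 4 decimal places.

0.2899

P(θ) = γ + (1 − γ) · 1 / (1 + exp(−α(θ − β)))
P_A = 0.4710
P_B = 0.1811
P_A − P_B = 0.2899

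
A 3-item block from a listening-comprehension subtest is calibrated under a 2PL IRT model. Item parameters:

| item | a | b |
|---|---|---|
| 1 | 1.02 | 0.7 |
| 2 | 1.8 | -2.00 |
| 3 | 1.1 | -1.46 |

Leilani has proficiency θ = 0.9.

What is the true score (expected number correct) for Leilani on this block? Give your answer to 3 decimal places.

2.476

P(θ) = 1 / (1 + exp(−a(θ − b)))
P_1 = 1/(1+e^{-0.2040}) = 0.5508
P_2 = 1/(1+e^{-5.2200}) = 0.9946
P_3 = 1/(1+e^{-2.5960}) = 0.9306
E[score] = 0.5508 + 0.9946 + 0.9306 = 2.4760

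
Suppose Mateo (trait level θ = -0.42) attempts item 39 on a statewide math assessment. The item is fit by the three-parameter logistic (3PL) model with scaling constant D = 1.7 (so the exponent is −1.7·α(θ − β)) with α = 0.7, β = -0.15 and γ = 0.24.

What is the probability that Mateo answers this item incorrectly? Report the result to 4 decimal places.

0.4405

P(θ) = γ + (1 − γ) · 1 / (1 + exp(−D·α(θ − β)))
Exponent: 1.7 × 0.7 × (-0.42 − (-0.15)) = -0.3213
1/(1 + e^{0.3213}) = 0.4204
P = 0.24 + 0.76 × 0.4204 = 0.5595
P(incorrect) = 1 − 0.5595 = 0.4405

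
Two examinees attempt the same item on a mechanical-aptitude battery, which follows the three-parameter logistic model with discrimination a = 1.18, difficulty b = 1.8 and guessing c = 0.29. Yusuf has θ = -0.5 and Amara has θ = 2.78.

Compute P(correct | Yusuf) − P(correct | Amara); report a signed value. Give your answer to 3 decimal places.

-0.496

P(θ) = c + (1 − c) · 1 / (1 + exp(−a(θ − b)))
P(Yusuf) = 0.3341  [exponent -2.7140]
P(Amara) = 0.8301  [exponent 1.1564]
Difference = 0.3341 − 0.8301 = -0.4960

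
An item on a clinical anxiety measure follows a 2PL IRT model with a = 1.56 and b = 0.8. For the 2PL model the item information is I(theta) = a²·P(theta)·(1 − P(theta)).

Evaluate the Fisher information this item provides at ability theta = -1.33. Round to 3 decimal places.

0.082

P = 1/(1+e^{3.3228}) = 0.0348
P(1−P) = 0.0348 × 0.9652 = 0.0336
I = a² × P(1−P) = 1.56² × 0.0336 = 0.08174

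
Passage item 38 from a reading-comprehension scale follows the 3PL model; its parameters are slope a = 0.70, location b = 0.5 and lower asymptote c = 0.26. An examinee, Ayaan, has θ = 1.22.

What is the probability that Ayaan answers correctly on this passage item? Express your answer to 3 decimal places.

P(θ) = c + (1 − c) · 1 / (1 + exp(−a(θ − b)))
Exponent: 0.70 × (1.22 − 0.5) = 0.5040
1/(1 + e^{-0.5040}) = 0.6234
P = 0.26 + 0.74 × 0.6234 = 0.7213

0.721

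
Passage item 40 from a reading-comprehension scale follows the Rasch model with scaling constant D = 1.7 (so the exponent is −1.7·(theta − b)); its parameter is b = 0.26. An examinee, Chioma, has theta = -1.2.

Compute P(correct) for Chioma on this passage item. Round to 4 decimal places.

P(theta) = 1 / (1 + exp(−D·(theta − b)))
Exponent: 1.7 × (-1.2 − 0.26) = -2.4820
1/(1 + e^{2.4820}) = 0.0771
P = 0.0771

0.0771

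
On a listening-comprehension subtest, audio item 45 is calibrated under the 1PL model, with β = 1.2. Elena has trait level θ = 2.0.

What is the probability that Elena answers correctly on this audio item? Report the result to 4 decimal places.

P(θ) = 1 / (1 + exp(−(θ − β)))
Exponent: (2.0 − 1.2) = 0.8000
1/(1 + e^{-0.8000}) = 0.6900
P = 0.6900

0.6900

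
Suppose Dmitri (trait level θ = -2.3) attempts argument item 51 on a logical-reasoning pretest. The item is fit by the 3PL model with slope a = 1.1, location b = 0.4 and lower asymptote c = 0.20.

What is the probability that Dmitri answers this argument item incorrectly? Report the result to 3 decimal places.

0.761

P(θ) = c + (1 − c) · 1 / (1 + exp(−a(θ − b)))
Exponent: 1.1 × (-2.3 − 0.4) = -2.9700
1/(1 + e^{2.9700}) = 0.0488
P = 0.20 + 0.80 × 0.0488 = 0.2390
P(incorrect) = 1 − 0.2390 = 0.7610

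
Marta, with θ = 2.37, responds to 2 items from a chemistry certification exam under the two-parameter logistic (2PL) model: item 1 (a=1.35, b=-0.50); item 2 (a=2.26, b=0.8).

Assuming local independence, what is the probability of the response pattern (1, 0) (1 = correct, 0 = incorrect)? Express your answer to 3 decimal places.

0.027

P(θ) = 1 / (1 + exp(−a(θ − b)))
P_1 = 1/(1+e^{-3.8745}) = 0.9797
P_2 = 1/(1+e^{-3.5482}) = 0.9720
L = P_1 × (1−P_2) = 0.9797 × 0.0280 = 0.02740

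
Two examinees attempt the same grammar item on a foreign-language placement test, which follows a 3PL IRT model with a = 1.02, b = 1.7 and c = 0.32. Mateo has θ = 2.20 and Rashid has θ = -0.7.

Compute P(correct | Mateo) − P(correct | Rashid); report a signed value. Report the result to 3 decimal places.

0.371

P(θ) = c + (1 − c) · 1 / (1 + exp(−a(θ − b)))
P(Mateo) = 0.7449  [exponent 0.5100]
P(Rashid) = 0.3741  [exponent -2.4480]
Difference = 0.7449 − 0.3741 = 0.3708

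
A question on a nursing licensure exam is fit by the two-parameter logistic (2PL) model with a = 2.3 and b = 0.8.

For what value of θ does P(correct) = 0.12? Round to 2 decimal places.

P(θ) = 1 / (1 + exp(−a(θ − b)))
logit = ln(0.1200/0.8800) = -1.9924
θ = b + logit/(a) = 0.8 + (-1.9924)/2.3000 = -0.0663

-0.07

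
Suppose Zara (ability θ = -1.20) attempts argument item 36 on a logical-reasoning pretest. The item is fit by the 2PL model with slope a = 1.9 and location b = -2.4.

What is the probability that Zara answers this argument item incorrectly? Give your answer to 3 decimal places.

0.093

P(θ) = 1 / (1 + exp(−a(θ − b)))
Exponent: 1.9 × (-1.20 − (-2.4)) = 2.2800
1/(1 + e^{-2.2800}) = 0.9072
P(incorrect) = 1 − 0.9072 = 0.0928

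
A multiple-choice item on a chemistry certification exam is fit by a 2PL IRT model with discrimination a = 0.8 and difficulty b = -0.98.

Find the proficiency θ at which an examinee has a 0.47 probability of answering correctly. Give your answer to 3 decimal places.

P(θ) = 1 / (1 + exp(−a(θ − b)))
logit = ln(0.4700/0.5300) = -0.1201
θ = b + logit/(a) = -0.98 + (-0.1201)/0.8000 = -1.1302

-1.130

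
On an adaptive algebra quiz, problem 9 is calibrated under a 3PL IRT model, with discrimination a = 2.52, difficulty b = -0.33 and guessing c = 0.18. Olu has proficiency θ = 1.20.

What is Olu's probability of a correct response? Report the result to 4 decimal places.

0.9830

P(θ) = c + (1 − c) · 1 / (1 + exp(−a(θ − b)))
Exponent: 2.52 × (1.20 − (-0.33)) = 3.8556
1/(1 + e^{-3.8556}) = 0.9793
P = 0.18 + 0.82 × 0.9793 = 0.9830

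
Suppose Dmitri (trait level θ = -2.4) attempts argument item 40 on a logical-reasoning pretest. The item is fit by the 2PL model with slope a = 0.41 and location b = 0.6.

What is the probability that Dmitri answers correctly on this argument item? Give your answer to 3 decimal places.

P(θ) = 1 / (1 + exp(−a(θ − b)))
Exponent: 0.41 × (-2.4 − 0.6) = -1.2300
1/(1 + e^{1.2300}) = 0.2262

0.226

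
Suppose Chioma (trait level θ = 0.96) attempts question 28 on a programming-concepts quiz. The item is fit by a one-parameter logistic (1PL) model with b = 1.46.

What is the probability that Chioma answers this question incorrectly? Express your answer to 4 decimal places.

0.6225

P(θ) = 1 / (1 + exp(−(θ − b)))
Exponent: (0.96 − 1.46) = -0.5000
1/(1 + e^{0.5000}) = 0.3775
P = 0.3775
P(incorrect) = 1 − 0.3775 = 0.6225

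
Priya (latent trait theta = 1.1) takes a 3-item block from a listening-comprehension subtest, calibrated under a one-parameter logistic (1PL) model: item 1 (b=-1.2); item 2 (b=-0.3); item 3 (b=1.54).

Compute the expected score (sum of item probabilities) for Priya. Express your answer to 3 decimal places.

P(theta) = 1 / (1 + exp(−(theta − b)))
P_1 = 1/(1+e^{-2.3000}) = 0.9089
P_2 = 1/(1+e^{-1.4000}) = 0.8022
P_3 = 1/(1+e^{0.4400}) = 0.3917
E[score] = 0.9089 + 0.8022 + 0.3917 = 2.1028

2.103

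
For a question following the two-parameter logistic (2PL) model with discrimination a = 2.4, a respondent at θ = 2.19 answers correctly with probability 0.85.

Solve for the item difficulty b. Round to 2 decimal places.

P(θ) = 1 / (1 + exp(−a(θ − b)))
logit(0.85) = ln(0.85/0.15) = 1.7346
b = θ − logit/(a) = 2.19 − 1.7346/2.4000 = 1.4672

1.47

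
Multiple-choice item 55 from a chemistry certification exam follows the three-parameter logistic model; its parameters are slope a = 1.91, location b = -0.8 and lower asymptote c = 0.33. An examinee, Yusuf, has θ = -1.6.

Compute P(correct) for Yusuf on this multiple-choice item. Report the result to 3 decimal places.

P(θ) = c + (1 − c) · 1 / (1 + exp(−a(θ − b)))
Exponent: 1.91 × (-1.6 − (-0.8)) = -1.5280
1/(1 + e^{1.5280}) = 0.1783
P = 0.33 + 0.67 × 0.1783 = 0.4495

0.449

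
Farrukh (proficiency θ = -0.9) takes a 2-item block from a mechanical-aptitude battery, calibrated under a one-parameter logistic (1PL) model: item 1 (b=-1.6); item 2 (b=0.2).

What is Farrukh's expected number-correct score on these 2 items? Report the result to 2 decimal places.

P(θ) = 1 / (1 + exp(−(θ − b)))
P_1 = 1/(1+e^{-0.7000}) = 0.6682
P_2 = 1/(1+e^{1.1000}) = 0.2497
E[score] = 0.6682 + 0.2497 = 0.9179

0.92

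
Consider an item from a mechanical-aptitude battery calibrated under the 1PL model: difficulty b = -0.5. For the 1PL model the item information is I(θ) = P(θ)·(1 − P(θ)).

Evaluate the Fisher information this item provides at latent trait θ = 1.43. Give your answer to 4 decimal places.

0.1107

P = 1/(1+e^{-1.9300}) = 0.8732
P(1−P) = 0.8732 × 0.1268 = 0.1107
I = P(1−P) = 0.11068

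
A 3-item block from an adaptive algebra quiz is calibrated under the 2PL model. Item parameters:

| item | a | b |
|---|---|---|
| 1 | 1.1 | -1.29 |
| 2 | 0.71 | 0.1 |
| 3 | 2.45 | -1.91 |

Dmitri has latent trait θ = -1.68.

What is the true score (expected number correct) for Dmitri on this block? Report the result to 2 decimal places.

1.25

P(θ) = 1 / (1 + exp(−a(θ − b)))
P_1 = 1/(1+e^{0.4290}) = 0.3944
P_2 = 1/(1+e^{1.2638}) = 0.2203
P_3 = 1/(1+e^{-0.5635}) = 0.6373
E[score] = 0.3944 + 0.2203 + 0.6373 = 1.2519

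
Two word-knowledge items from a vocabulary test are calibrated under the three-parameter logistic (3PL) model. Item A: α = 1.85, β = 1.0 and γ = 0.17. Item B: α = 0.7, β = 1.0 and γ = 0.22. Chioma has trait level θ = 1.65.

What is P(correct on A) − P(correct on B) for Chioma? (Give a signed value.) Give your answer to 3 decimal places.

0.111

P(θ) = γ + (1 − γ) · 1 / (1 + exp(−α(θ − β)))
P_A = 0.8082
P_B = 0.6972
P_A − P_B = 0.1110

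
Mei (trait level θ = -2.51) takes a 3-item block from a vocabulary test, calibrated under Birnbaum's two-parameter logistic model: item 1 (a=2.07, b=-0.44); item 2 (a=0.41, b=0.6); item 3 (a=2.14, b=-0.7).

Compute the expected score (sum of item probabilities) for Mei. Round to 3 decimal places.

0.252

P(θ) = 1 / (1 + exp(−a(θ − b)))
P_1 = 1/(1+e^{4.2849}) = 0.0136
P_2 = 1/(1+e^{1.2751}) = 0.2184
P_3 = 1/(1+e^{3.8734}) = 0.0204
E[score] = 0.0136 + 0.2184 + 0.0204 = 0.2523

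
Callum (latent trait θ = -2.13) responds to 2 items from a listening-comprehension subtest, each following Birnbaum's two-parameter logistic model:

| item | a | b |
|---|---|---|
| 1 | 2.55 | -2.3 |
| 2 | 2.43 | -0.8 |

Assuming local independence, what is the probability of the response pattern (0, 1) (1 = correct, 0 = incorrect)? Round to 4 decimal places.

P(θ) = 1 / (1 + exp(−a(θ − b)))
P_1 = 1/(1+e^{-0.4335}) = 0.6067
P_2 = 1/(1+e^{3.2319}) = 0.0380
L = (1−P_1) × P_2 = 0.3933 × 0.0380 = 0.01494

0.0149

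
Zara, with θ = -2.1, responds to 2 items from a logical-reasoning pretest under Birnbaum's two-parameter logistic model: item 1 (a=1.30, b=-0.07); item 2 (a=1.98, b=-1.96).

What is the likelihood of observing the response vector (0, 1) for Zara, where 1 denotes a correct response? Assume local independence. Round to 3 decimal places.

0.402

P(θ) = 1 / (1 + exp(−a(θ − b)))
P_1 = 1/(1+e^{2.6390}) = 0.0667
P_2 = 1/(1+e^{0.2772}) = 0.4311
L = (1−P_1) × P_2 = 0.9333 × 0.4311 = 0.40240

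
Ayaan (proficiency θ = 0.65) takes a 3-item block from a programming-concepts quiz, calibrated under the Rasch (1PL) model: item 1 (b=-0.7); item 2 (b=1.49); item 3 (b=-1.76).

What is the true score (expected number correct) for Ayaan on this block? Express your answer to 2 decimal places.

2.01

P(θ) = 1 / (1 + exp(−(θ − b)))
P_1 = 1/(1+e^{-1.3500}) = 0.7941
P_2 = 1/(1+e^{0.8400}) = 0.3015
P_3 = 1/(1+e^{-2.4100}) = 0.9176
E[score] = 0.7941 + 0.3015 + 0.9176 = 2.0133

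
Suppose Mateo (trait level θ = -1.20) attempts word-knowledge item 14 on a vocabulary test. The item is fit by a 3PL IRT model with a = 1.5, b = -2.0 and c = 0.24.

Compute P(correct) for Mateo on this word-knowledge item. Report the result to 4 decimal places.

0.8241

P(θ) = c + (1 − c) · 1 / (1 + exp(−a(θ − b)))
Exponent: 1.5 × (-1.20 − (-2.0)) = 1.2000
1/(1 + e^{-1.2000}) = 0.7685
P = 0.24 + 0.76 × 0.7685 = 0.8241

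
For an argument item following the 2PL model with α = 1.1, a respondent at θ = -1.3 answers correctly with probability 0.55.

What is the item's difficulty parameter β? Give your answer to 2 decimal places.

P(θ) = 1 / (1 + exp(−α(θ − β)))
logit(0.55) = ln(0.55/0.45) = 0.2007
β = θ − logit/(α) = -1.3 − 0.2007/1.1000 = -1.4824

-1.48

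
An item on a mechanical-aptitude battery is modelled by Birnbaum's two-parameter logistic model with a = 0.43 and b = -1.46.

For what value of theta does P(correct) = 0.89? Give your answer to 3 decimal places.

3.402

P(theta) = 1 / (1 + exp(−a(theta − b)))
logit = ln(0.8900/0.1100) = 2.0907
theta = b + logit/(a) = -1.46 + 2.0907/0.4300 = 3.4022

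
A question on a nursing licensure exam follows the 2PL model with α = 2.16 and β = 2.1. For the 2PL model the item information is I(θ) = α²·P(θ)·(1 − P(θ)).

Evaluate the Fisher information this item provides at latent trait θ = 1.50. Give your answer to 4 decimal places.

0.7870

P = 1/(1+e^{1.2960}) = 0.2148
P(1−P) = 0.2148 × 0.7852 = 0.1687
I = α² × P(1−P) = 2.16² × 0.1687 = 0.78701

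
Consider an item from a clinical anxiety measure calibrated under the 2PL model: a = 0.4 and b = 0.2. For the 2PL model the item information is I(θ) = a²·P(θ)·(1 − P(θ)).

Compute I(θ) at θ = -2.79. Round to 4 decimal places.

0.0285

P = 1/(1+e^{1.1960}) = 0.2322
P(1−P) = 0.2322 × 0.7678 = 0.1783
I = a² × P(1−P) = 0.4² × 0.1783 = 0.02852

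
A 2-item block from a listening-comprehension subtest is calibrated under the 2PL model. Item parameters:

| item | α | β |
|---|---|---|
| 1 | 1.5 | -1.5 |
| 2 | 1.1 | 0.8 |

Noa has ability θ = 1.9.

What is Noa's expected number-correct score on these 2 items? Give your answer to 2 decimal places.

1.76

P(θ) = 1 / (1 + exp(−α(θ − β)))
P_1 = 1/(1+e^{-5.1000}) = 0.9939
P_2 = 1/(1+e^{-1.2100}) = 0.7703
E[score] = 0.9939 + 0.7703 = 1.7642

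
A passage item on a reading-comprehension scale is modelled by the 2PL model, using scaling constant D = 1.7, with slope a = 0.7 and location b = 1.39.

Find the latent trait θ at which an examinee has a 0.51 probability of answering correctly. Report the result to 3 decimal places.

1.424

P(θ) = 1 / (1 + exp(−D·a(θ − b)))
logit = ln(0.5100/0.4900) = 0.0400
θ = b + logit/(1.7·a) = 1.39 + 0.0400/1.1900 = 1.4236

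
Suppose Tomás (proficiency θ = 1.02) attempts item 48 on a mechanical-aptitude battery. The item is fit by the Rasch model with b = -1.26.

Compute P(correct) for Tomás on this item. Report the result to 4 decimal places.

P(θ) = 1 / (1 + exp(−(θ − b)))
Exponent: (1.02 − (-1.26)) = 2.2800
1/(1 + e^{-2.2800}) = 0.9072
P = 0.9072

0.9072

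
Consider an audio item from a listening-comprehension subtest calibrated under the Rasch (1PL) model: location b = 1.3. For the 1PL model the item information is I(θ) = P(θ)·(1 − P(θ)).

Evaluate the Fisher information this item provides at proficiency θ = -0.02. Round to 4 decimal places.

P = 1/(1+e^{1.3200}) = 0.2108
P(1−P) = 0.2108 × 0.7892 = 0.1664
I = P(1−P) = 0.16637

0.1664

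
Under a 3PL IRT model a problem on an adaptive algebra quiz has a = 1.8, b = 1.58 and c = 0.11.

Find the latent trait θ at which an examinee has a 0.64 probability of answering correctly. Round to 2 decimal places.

1.79

P(θ) = c + (1 − c) · 1 / (1 + exp(−a(θ − b)))
Remove guessing floor: (0.64 − 0.11)/(1 − 0.11) = 0.5955
logit = ln(0.5955/0.4045) = 0.3868
θ = b + logit/(a) = 1.58 + 0.3868/1.8000 = 1.7949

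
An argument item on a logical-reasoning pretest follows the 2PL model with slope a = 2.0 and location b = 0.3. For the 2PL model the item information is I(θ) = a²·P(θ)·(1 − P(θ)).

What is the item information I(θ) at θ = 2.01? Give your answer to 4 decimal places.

0.1227

P = 1/(1+e^{-3.4200}) = 0.9683
P(1−P) = 0.9683 × 0.0317 = 0.0307
I = a² × P(1−P) = 2.0² × 0.0307 = 0.12269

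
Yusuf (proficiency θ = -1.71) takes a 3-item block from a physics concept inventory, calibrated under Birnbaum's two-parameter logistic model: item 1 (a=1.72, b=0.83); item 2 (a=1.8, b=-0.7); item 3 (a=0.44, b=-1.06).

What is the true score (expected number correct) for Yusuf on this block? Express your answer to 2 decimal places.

P(θ) = 1 / (1 + exp(−a(θ − b)))
P_1 = 1/(1+e^{4.3688}) = 0.0125
P_2 = 1/(1+e^{1.8180}) = 0.1397
P_3 = 1/(1+e^{0.2860}) = 0.4290
E[score] = 0.0125 + 0.1397 + 0.4290 = 0.5812

0.58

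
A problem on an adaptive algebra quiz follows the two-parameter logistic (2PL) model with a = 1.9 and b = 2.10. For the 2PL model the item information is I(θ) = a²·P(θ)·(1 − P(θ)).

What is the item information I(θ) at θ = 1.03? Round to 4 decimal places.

0.3696

P = 1/(1+e^{2.0330}) = 0.1158
P(1−P) = 0.1158 × 0.8842 = 0.1024
I = a² × P(1−P) = 1.9² × 0.1024 = 0.36958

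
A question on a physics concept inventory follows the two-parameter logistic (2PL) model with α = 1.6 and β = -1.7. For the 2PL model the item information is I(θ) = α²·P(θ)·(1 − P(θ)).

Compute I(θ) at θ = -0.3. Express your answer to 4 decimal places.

P = 1/(1+e^{-2.2400}) = 0.9038
P(1−P) = 0.9038 × 0.0962 = 0.0870
I = α² × P(1−P) = 1.6² × 0.0870 = 0.22261

0.2226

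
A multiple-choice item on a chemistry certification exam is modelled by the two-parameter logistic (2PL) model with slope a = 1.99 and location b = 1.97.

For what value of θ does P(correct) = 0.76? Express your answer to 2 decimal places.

P(θ) = 1 / (1 + exp(−a(θ − b)))
logit = ln(0.7600/0.2400) = 1.1527
θ = b + logit/(a) = 1.97 + 1.1527/1.9900 = 2.5492

2.55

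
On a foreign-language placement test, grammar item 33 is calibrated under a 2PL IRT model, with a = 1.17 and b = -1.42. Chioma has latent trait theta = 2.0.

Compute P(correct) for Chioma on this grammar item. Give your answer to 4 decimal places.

P(theta) = 1 / (1 + exp(−a(theta − b)))
Exponent: 1.17 × (2.0 − (-1.42)) = 4.0014
1/(1 + e^{-4.0014}) = 0.9820

0.9820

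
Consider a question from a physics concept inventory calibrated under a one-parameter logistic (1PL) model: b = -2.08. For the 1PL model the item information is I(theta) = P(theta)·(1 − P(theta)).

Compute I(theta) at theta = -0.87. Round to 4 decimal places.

P = 1/(1+e^{-1.2100}) = 0.7703
P(1−P) = 0.7703 × 0.2297 = 0.1769
I = P(1−P) = 0.17694

0.1769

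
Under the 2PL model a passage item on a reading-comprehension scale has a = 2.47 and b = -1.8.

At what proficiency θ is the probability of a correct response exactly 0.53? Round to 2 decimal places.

P(θ) = 1 / (1 + exp(−a(θ − b)))
logit = ln(0.5300/0.4700) = 0.1201
θ = b + logit/(a) = -1.8 + 0.1201/2.4700 = -1.7514

-1.75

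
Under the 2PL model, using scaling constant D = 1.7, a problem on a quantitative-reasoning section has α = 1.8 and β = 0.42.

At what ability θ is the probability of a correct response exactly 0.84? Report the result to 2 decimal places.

P(θ) = 1 / (1 + exp(−D·α(θ − β)))
logit = ln(0.8400/0.1600) = 1.6582
θ = β + logit/(1.7·α) = 0.42 + 1.6582/3.0600 = 0.9619

0.96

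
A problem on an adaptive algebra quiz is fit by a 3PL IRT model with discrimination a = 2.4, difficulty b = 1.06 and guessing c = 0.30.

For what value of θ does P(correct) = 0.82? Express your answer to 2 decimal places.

P(θ) = c + (1 − c) · 1 / (1 + exp(−a(θ − b)))
Remove guessing floor: (0.82 − 0.30)/(1 − 0.30) = 0.7429
logit = ln(0.7429/0.2571) = 1.0609
θ = b + logit/(a) = 1.06 + 1.0609/2.4000 = 1.5020

1.50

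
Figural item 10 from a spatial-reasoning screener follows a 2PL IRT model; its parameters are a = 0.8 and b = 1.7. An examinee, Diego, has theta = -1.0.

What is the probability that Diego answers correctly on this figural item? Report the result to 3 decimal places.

0.103

P(theta) = 1 / (1 + exp(−a(theta − b)))
Exponent: 0.8 × (-1.0 − 1.7) = -2.1600
1/(1 + e^{2.1600}) = 0.1034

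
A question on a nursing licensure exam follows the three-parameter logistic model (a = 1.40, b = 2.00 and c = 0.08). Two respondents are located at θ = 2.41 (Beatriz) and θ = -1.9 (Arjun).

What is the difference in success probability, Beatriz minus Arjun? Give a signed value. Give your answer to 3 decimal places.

P(θ) = c + (1 − c) · 1 / (1 + exp(−a(θ − b)))
P(Beatriz) = 0.6685  [exponent 0.5740]
P(Arjun) = 0.0839  [exponent -5.4600]
Difference = 0.6685 − 0.0839 = 0.5846

0.585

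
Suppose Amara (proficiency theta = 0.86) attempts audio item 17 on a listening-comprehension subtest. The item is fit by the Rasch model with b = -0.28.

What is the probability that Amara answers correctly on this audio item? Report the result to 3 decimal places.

P(theta) = 1 / (1 + exp(−(theta − b)))
Exponent: (0.86 − (-0.28)) = 1.1400
1/(1 + e^{-1.1400}) = 0.7577
P = 0.7577

0.758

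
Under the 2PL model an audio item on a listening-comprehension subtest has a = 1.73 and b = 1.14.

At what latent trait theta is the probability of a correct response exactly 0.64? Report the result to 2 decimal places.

P(theta) = 1 / (1 + exp(−a(theta − b)))
logit = ln(0.6400/0.3600) = 0.5754
theta = b + logit/(a) = 1.14 + 0.5754/1.7300 = 1.4726

1.47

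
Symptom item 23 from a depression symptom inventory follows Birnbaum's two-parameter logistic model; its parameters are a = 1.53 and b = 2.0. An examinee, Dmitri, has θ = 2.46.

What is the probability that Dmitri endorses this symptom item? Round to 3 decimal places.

0.669

P(θ) = 1 / (1 + exp(−a(θ − b)))
Exponent: 1.53 × (2.46 − 2.0) = 0.7038
1/(1 + e^{-0.7038}) = 0.6690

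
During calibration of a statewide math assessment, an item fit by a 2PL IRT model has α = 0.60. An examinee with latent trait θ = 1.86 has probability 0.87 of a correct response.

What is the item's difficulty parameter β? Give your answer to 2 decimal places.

-1.31

P(θ) = 1 / (1 + exp(−α(θ − β)))
logit(0.87) = ln(0.87/0.13) = 1.9010
β = θ − logit/(α) = 1.86 − 1.9010/0.6000 = -1.3083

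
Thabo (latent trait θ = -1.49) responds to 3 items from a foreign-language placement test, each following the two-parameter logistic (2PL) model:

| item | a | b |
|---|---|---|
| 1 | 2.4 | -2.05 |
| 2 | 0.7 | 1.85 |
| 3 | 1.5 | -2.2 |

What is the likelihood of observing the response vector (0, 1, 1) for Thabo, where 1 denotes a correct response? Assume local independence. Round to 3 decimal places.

0.014

P(θ) = 1 / (1 + exp(−a(θ − b)))
P_1 = 1/(1+e^{-1.3440}) = 0.7931
P_2 = 1/(1+e^{2.3380}) = 0.0880
P_3 = 1/(1+e^{-1.0650}) = 0.7436
L = (1−P_1) × P_2 × P_3 = 0.2069 × 0.0880 × 0.7436 = 0.01354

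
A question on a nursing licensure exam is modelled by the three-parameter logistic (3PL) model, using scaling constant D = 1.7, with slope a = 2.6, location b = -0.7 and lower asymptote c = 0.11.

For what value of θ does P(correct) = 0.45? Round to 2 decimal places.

-0.81

P(θ) = c + (1 − c) · 1 / (1 + exp(−D·a(θ − b)))
Remove guessing floor: (0.45 − 0.11)/(1 − 0.11) = 0.3820
logit = ln(0.3820/0.6180) = -0.4810
θ = b + logit/(1.7·a) = -0.7 + (-0.4810)/4.4200 = -0.8088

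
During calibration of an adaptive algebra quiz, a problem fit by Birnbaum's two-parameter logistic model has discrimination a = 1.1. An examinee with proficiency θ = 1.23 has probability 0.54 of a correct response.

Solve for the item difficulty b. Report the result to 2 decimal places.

1.08

P(θ) = 1 / (1 + exp(−a(θ − b)))
logit(0.54) = ln(0.54/0.46) = 0.1603
b = θ − logit/(a) = 1.23 − 0.1603/1.1000 = 1.0842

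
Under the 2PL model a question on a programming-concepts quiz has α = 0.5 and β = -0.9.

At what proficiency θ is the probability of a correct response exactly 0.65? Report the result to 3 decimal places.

0.338

P(θ) = 1 / (1 + exp(−α(θ − β)))
logit = ln(0.6500/0.3500) = 0.6190
θ = β + logit/(α) = -0.9 + 0.6190/0.5000 = 0.3381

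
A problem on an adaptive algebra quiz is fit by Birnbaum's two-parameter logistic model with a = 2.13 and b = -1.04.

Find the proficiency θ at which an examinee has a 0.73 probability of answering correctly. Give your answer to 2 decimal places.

P(θ) = 1 / (1 + exp(−a(θ − b)))
logit = ln(0.7300/0.2700) = 0.9946
θ = b + logit/(a) = -1.04 + 0.9946/2.1300 = -0.5730

-0.57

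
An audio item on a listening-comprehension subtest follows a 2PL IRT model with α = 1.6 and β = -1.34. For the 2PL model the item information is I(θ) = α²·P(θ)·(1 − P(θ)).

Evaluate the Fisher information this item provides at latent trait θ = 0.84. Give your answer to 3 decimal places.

P = 1/(1+e^{-3.4880}) = 0.9703
P(1−P) = 0.9703 × 0.0297 = 0.0288
I = α² × P(1−P) = 1.6² × 0.0288 = 0.07367

0.074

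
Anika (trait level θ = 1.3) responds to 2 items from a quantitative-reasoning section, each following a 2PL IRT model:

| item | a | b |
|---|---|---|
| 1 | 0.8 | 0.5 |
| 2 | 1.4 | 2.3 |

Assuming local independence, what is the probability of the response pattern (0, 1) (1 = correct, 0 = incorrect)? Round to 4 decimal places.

P(θ) = 1 / (1 + exp(−a(θ − b)))
P_1 = 1/(1+e^{-0.6400}) = 0.6548
P_2 = 1/(1+e^{1.4000}) = 0.1978
L = (1−P_1) × P_2 = 0.3452 × 0.1978 = 0.06830

0.0683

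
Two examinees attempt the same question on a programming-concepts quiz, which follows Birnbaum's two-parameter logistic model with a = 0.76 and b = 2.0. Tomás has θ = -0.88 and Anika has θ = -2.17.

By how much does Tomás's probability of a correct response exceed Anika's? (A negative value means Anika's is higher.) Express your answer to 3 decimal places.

0.060

P(θ) = 1 / (1 + exp(−a(θ − b)))
P(Tomás) = 0.1008  [exponent -2.1888]
P(Anika) = 0.0403  [exponent -3.1692]
Difference = 0.1008 − 0.0403 = 0.0604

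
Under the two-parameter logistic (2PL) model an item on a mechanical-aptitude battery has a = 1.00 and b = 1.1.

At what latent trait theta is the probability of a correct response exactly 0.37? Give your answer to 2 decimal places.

P(theta) = 1 / (1 + exp(−a(theta − b)))
logit = ln(0.3700/0.6300) = -0.5322
theta = b + logit/(a) = 1.1 + (-0.5322)/1.0000 = 0.5678

0.57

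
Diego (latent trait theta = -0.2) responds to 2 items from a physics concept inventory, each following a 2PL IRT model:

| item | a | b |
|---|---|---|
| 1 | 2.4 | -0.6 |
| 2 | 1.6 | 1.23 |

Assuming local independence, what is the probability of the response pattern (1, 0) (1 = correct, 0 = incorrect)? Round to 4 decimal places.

0.6565

P(theta) = 1 / (1 + exp(−a(theta − b)))
P_1 = 1/(1+e^{-0.9600}) = 0.7231
P_2 = 1/(1+e^{2.2880}) = 0.0921
L = P_1 × (1−P_2) = 0.7231 × 0.9079 = 0.65651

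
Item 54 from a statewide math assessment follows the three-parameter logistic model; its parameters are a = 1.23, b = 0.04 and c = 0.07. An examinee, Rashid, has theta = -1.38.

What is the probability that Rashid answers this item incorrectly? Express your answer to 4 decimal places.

P(theta) = c + (1 − c) · 1 / (1 + exp(−a(theta − b)))
Exponent: 1.23 × (-1.38 − 0.04) = -1.7466
1/(1 + e^{1.7466}) = 0.1485
P = 0.07 + 0.93 × 0.1485 = 0.2081
P(incorrect) = 1 − 0.2081 = 0.7919

0.7919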